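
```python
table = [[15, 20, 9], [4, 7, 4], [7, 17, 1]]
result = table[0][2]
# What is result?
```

table[0] = [15, 20, 9]. Taking column 2 of that row yields 9.

9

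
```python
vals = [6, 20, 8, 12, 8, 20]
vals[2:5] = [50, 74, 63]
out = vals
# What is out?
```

vals starts as [6, 20, 8, 12, 8, 20] (length 6). The slice vals[2:5] covers indices [2, 3, 4] with values [8, 12, 8]. Replacing that slice with [50, 74, 63] (same length) produces [6, 20, 50, 74, 63, 20].

[6, 20, 50, 74, 63, 20]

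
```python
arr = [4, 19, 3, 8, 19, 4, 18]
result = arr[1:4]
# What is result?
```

arr has length 7. The slice arr[1:4] selects indices [1, 2, 3] (1->19, 2->3, 3->8), giving [19, 3, 8].

[19, 3, 8]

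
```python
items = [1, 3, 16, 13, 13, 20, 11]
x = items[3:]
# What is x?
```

items has length 7. The slice items[3:] selects indices [3, 4, 5, 6] (3->13, 4->13, 5->20, 6->11), giving [13, 13, 20, 11].

[13, 13, 20, 11]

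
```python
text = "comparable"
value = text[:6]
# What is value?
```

text has length 10. The slice text[:6] selects indices [0, 1, 2, 3, 4, 5] (0->'c', 1->'o', 2->'m', 3->'p', 4->'a', 5->'r'), giving 'compar'.

'compar'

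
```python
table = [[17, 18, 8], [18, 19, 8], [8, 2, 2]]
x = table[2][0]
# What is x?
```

table[2] = [8, 2, 2]. Taking column 0 of that row yields 8.

8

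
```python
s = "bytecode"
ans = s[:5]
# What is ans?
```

s has length 8. The slice s[:5] selects indices [0, 1, 2, 3, 4] (0->'b', 1->'y', 2->'t', 3->'e', 4->'c'), giving 'bytec'.

'bytec'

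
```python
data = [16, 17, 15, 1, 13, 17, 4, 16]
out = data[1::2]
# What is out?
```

data has length 8. The slice data[1::2] selects indices [1, 3, 5, 7] (1->17, 3->1, 5->17, 7->16), giving [17, 1, 17, 16].

[17, 1, 17, 16]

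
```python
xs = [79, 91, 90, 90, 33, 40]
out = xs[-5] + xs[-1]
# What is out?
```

xs has length 6. Negative index -5 maps to positive index 6 + (-5) = 1. xs[1] = 91.
xs has length 6. Negative index -1 maps to positive index 6 + (-1) = 5. xs[5] = 40.
Sum: 91 + 40 = 131.

131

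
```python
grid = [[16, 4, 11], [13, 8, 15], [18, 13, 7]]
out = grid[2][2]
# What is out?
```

grid[2] = [18, 13, 7]. Taking column 2 of that row yields 7.

7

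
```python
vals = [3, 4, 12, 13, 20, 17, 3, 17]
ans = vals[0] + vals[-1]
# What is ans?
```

vals has length 8. vals[0] = 3.
vals has length 8. Negative index -1 maps to positive index 8 + (-1) = 7. vals[7] = 17.
Sum: 3 + 17 = 20.

20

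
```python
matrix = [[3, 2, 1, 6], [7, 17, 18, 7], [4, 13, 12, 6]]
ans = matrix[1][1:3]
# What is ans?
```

matrix[1] = [7, 17, 18, 7]. matrix[1] has length 4. The slice matrix[1][1:3] selects indices [1, 2] (1->17, 2->18), giving [17, 18].

[17, 18]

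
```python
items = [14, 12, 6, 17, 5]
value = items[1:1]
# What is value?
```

items has length 5. The slice items[1:1] resolves to an empty index range, so the result is [].

[]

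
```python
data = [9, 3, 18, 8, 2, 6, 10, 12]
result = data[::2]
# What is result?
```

data has length 8. The slice data[::2] selects indices [0, 2, 4, 6] (0->9, 2->18, 4->2, 6->10), giving [9, 18, 2, 10].

[9, 18, 2, 10]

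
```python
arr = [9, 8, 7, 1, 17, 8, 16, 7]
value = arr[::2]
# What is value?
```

arr has length 8. The slice arr[::2] selects indices [0, 2, 4, 6] (0->9, 2->7, 4->17, 6->16), giving [9, 7, 17, 16].

[9, 7, 17, 16]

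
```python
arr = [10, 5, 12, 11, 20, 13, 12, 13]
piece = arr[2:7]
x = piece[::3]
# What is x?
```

arr has length 8. The slice arr[2:7] selects indices [2, 3, 4, 5, 6] (2->12, 3->11, 4->20, 5->13, 6->12), giving [12, 11, 20, 13, 12]. So piece = [12, 11, 20, 13, 12]. piece has length 5. The slice piece[::3] selects indices [0, 3] (0->12, 3->13), giving [12, 13].

[12, 13]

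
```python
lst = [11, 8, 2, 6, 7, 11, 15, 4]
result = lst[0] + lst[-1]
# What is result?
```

lst has length 8. lst[0] = 11.
lst has length 8. Negative index -1 maps to positive index 8 + (-1) = 7. lst[7] = 4.
Sum: 11 + 4 = 15.

15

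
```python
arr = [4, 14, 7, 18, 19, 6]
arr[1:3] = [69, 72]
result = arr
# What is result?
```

arr starts as [4, 14, 7, 18, 19, 6] (length 6). The slice arr[1:3] covers indices [1, 2] with values [14, 7]. Replacing that slice with [69, 72] (same length) produces [4, 69, 72, 18, 19, 6].

[4, 69, 72, 18, 19, 6]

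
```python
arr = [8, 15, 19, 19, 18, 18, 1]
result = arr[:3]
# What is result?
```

arr has length 7. The slice arr[:3] selects indices [0, 1, 2] (0->8, 1->15, 2->19), giving [8, 15, 19].

[8, 15, 19]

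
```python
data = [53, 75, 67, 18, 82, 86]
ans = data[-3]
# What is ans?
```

data has length 6. Negative index -3 maps to positive index 6 + (-3) = 3. data[3] = 18.

18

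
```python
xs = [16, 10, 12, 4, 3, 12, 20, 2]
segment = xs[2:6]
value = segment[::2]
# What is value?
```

xs has length 8. The slice xs[2:6] selects indices [2, 3, 4, 5] (2->12, 3->4, 4->3, 5->12), giving [12, 4, 3, 12]. So segment = [12, 4, 3, 12]. segment has length 4. The slice segment[::2] selects indices [0, 2] (0->12, 2->3), giving [12, 3].

[12, 3]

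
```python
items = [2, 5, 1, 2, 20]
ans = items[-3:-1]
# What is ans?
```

items has length 5. The slice items[-3:-1] selects indices [2, 3] (2->1, 3->2), giving [1, 2].

[1, 2]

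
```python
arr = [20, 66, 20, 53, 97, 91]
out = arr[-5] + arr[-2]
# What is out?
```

arr has length 6. Negative index -5 maps to positive index 6 + (-5) = 1. arr[1] = 66.
arr has length 6. Negative index -2 maps to positive index 6 + (-2) = 4. arr[4] = 97.
Sum: 66 + 97 = 163.

163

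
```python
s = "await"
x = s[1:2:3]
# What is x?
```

s has length 5. The slice s[1:2:3] selects indices [1] (1->'w'), giving 'w'.

'w'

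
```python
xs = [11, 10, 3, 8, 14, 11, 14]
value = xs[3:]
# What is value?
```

xs has length 7. The slice xs[3:] selects indices [3, 4, 5, 6] (3->8, 4->14, 5->11, 6->14), giving [8, 14, 11, 14].

[8, 14, 11, 14]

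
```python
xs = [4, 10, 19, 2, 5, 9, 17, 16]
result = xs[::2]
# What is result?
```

xs has length 8. The slice xs[::2] selects indices [0, 2, 4, 6] (0->4, 2->19, 4->5, 6->17), giving [4, 19, 5, 17].

[4, 19, 5, 17]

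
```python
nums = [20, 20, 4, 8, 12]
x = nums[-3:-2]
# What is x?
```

nums has length 5. The slice nums[-3:-2] selects indices [2] (2->4), giving [4].

[4]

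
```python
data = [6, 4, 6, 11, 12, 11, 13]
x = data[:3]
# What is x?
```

data has length 7. The slice data[:3] selects indices [0, 1, 2] (0->6, 1->4, 2->6), giving [6, 4, 6].

[6, 4, 6]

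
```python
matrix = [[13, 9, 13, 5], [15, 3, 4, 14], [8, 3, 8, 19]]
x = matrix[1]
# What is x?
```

matrix has 3 rows. Row 1 is [15, 3, 4, 14].

[15, 3, 4, 14]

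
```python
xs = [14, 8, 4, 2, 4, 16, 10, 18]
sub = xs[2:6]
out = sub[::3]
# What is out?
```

xs has length 8. The slice xs[2:6] selects indices [2, 3, 4, 5] (2->4, 3->2, 4->4, 5->16), giving [4, 2, 4, 16]. So sub = [4, 2, 4, 16]. sub has length 4. The slice sub[::3] selects indices [0, 3] (0->4, 3->16), giving [4, 16].

[4, 16]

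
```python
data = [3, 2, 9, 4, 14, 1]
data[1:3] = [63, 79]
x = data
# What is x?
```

data starts as [3, 2, 9, 4, 14, 1] (length 6). The slice data[1:3] covers indices [1, 2] with values [2, 9]. Replacing that slice with [63, 79] (same length) produces [3, 63, 79, 4, 14, 1].

[3, 63, 79, 4, 14, 1]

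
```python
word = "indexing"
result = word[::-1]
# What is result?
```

word has length 8. The slice word[::-1] selects indices [7, 6, 5, 4, 3, 2, 1, 0] (7->'g', 6->'n', 5->'i', 4->'x', 3->'e', 2->'d', 1->'n', 0->'i'), giving 'gnixedni'.

'gnixedni'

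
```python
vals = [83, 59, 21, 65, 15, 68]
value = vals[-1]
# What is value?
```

vals has length 6. Negative index -1 maps to positive index 6 + (-1) = 5. vals[5] = 68.

68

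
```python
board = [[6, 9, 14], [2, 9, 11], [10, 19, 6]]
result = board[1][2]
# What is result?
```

board[1] = [2, 9, 11]. Taking column 2 of that row yields 11.

11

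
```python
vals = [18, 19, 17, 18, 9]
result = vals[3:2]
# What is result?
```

vals has length 5. The slice vals[3:2] resolves to an empty index range, so the result is [].

[]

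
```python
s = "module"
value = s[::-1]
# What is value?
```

s has length 6. The slice s[::-1] selects indices [5, 4, 3, 2, 1, 0] (5->'e', 4->'l', 3->'u', 2->'d', 1->'o', 0->'m'), giving 'eludom'.

'eludom'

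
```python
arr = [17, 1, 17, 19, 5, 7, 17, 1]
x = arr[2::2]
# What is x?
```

arr has length 8. The slice arr[2::2] selects indices [2, 4, 6] (2->17, 4->5, 6->17), giving [17, 5, 17].

[17, 5, 17]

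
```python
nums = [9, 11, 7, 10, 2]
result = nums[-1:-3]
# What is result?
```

nums has length 5. The slice nums[-1:-3] resolves to an empty index range, so the result is [].

[]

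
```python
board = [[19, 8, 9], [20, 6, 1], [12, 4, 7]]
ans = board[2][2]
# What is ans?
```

board[2] = [12, 4, 7]. Taking column 2 of that row yields 7.

7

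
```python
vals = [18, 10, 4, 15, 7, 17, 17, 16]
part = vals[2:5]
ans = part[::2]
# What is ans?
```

vals has length 8. The slice vals[2:5] selects indices [2, 3, 4] (2->4, 3->15, 4->7), giving [4, 15, 7]. So part = [4, 15, 7]. part has length 3. The slice part[::2] selects indices [0, 2] (0->4, 2->7), giving [4, 7].

[4, 7]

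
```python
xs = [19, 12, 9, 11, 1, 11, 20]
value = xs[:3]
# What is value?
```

xs has length 7. The slice xs[:3] selects indices [0, 1, 2] (0->19, 1->12, 2->9), giving [19, 12, 9].

[19, 12, 9]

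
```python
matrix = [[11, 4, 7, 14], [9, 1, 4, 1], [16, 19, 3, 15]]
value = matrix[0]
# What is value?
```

matrix has 3 rows. Row 0 is [11, 4, 7, 14].

[11, 4, 7, 14]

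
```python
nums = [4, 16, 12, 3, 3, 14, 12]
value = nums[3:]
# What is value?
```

nums has length 7. The slice nums[3:] selects indices [3, 4, 5, 6] (3->3, 4->3, 5->14, 6->12), giving [3, 3, 14, 12].

[3, 3, 14, 12]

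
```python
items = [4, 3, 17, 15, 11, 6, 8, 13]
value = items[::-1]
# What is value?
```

items has length 8. The slice items[::-1] selects indices [7, 6, 5, 4, 3, 2, 1, 0] (7->13, 6->8, 5->6, 4->11, 3->15, 2->17, 1->3, 0->4), giving [13, 8, 6, 11, 15, 17, 3, 4].

[13, 8, 6, 11, 15, 17, 3, 4]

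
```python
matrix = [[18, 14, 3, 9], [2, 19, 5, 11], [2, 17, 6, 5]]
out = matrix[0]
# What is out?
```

matrix has 3 rows. Row 0 is [18, 14, 3, 9].

[18, 14, 3, 9]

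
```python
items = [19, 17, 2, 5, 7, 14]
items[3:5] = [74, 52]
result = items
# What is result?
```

items starts as [19, 17, 2, 5, 7, 14] (length 6). The slice items[3:5] covers indices [3, 4] with values [5, 7]. Replacing that slice with [74, 52] (same length) produces [19, 17, 2, 74, 52, 14].

[19, 17, 2, 74, 52, 14]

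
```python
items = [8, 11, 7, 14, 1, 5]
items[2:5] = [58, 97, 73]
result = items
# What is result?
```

items starts as [8, 11, 7, 14, 1, 5] (length 6). The slice items[2:5] covers indices [2, 3, 4] with values [7, 14, 1]. Replacing that slice with [58, 97, 73] (same length) produces [8, 11, 58, 97, 73, 5].

[8, 11, 58, 97, 73, 5]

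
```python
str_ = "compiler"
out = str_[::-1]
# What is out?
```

str_ has length 8. The slice str_[::-1] selects indices [7, 6, 5, 4, 3, 2, 1, 0] (7->'r', 6->'e', 5->'l', 4->'i', 3->'p', 2->'m', 1->'o', 0->'c'), giving 'relipmoc'.

'relipmoc'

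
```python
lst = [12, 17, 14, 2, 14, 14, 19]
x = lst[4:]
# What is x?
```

lst has length 7. The slice lst[4:] selects indices [4, 5, 6] (4->14, 5->14, 6->19), giving [14, 14, 19].

[14, 14, 19]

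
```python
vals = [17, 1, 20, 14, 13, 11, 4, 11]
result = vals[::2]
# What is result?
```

vals has length 8. The slice vals[::2] selects indices [0, 2, 4, 6] (0->17, 2->20, 4->13, 6->4), giving [17, 20, 13, 4].

[17, 20, 13, 4]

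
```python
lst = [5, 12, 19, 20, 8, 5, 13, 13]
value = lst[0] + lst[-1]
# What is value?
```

lst has length 8. lst[0] = 5.
lst has length 8. Negative index -1 maps to positive index 8 + (-1) = 7. lst[7] = 13.
Sum: 5 + 13 = 18.

18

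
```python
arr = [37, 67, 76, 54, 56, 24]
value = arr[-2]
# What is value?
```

arr has length 6. Negative index -2 maps to positive index 6 + (-2) = 4. arr[4] = 56.

56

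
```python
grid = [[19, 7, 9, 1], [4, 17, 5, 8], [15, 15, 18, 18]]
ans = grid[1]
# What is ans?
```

grid has 3 rows. Row 1 is [4, 17, 5, 8].

[4, 17, 5, 8]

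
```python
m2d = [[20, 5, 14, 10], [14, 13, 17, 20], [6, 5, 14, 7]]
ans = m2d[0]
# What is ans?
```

m2d has 3 rows. Row 0 is [20, 5, 14, 10].

[20, 5, 14, 10]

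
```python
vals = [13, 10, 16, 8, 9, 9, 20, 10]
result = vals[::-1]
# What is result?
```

vals has length 8. The slice vals[::-1] selects indices [7, 6, 5, 4, 3, 2, 1, 0] (7->10, 6->20, 5->9, 4->9, 3->8, 2->16, 1->10, 0->13), giving [10, 20, 9, 9, 8, 16, 10, 13].

[10, 20, 9, 9, 8, 16, 10, 13]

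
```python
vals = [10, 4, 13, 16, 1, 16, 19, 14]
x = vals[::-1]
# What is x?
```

vals has length 8. The slice vals[::-1] selects indices [7, 6, 5, 4, 3, 2, 1, 0] (7->14, 6->19, 5->16, 4->1, 3->16, 2->13, 1->4, 0->10), giving [14, 19, 16, 1, 16, 13, 4, 10].

[14, 19, 16, 1, 16, 13, 4, 10]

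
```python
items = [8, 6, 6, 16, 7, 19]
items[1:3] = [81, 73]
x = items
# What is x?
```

items starts as [8, 6, 6, 16, 7, 19] (length 6). The slice items[1:3] covers indices [1, 2] with values [6, 6]. Replacing that slice with [81, 73] (same length) produces [8, 81, 73, 16, 7, 19].

[8, 81, 73, 16, 7, 19]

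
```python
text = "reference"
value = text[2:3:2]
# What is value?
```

text has length 9. The slice text[2:3:2] selects indices [2] (2->'f'), giving 'f'.

'f'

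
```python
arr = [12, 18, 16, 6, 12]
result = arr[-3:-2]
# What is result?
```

arr has length 5. The slice arr[-3:-2] selects indices [2] (2->16), giving [16].

[16]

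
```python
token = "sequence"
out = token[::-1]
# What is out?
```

token has length 8. The slice token[::-1] selects indices [7, 6, 5, 4, 3, 2, 1, 0] (7->'e', 6->'c', 5->'n', 4->'e', 3->'u', 2->'q', 1->'e', 0->'s'), giving 'ecneuqes'.

'ecneuqes'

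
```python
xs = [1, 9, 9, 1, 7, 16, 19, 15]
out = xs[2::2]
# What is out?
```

xs has length 8. The slice xs[2::2] selects indices [2, 4, 6] (2->9, 4->7, 6->19), giving [9, 7, 19].

[9, 7, 19]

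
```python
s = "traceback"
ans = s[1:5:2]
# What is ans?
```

s has length 9. The slice s[1:5:2] selects indices [1, 3] (1->'r', 3->'c'), giving 'rc'.

'rc'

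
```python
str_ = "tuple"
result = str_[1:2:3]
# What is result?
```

str_ has length 5. The slice str_[1:2:3] selects indices [1] (1->'u'), giving 'u'.

'u'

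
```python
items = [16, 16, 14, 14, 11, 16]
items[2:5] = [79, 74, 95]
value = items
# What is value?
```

items starts as [16, 16, 14, 14, 11, 16] (length 6). The slice items[2:5] covers indices [2, 3, 4] with values [14, 14, 11]. Replacing that slice with [79, 74, 95] (same length) produces [16, 16, 79, 74, 95, 16].

[16, 16, 79, 74, 95, 16]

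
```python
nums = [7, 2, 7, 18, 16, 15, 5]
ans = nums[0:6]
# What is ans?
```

nums has length 7. The slice nums[0:6] selects indices [0, 1, 2, 3, 4, 5] (0->7, 1->2, 2->7, 3->18, 4->16, 5->15), giving [7, 2, 7, 18, 16, 15].

[7, 2, 7, 18, 16, 15]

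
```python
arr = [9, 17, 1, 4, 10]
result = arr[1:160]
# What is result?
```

arr has length 5. The slice arr[1:160] selects indices [1, 2, 3, 4] (1->17, 2->1, 3->4, 4->10), giving [17, 1, 4, 10].

[17, 1, 4, 10]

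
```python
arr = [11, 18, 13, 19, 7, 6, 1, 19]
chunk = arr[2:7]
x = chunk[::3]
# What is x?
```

arr has length 8. The slice arr[2:7] selects indices [2, 3, 4, 5, 6] (2->13, 3->19, 4->7, 5->6, 6->1), giving [13, 19, 7, 6, 1]. So chunk = [13, 19, 7, 6, 1]. chunk has length 5. The slice chunk[::3] selects indices [0, 3] (0->13, 3->6), giving [13, 6].

[13, 6]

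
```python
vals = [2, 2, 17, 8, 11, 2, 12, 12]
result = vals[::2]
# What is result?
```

vals has length 8. The slice vals[::2] selects indices [0, 2, 4, 6] (0->2, 2->17, 4->11, 6->12), giving [2, 17, 11, 12].

[2, 17, 11, 12]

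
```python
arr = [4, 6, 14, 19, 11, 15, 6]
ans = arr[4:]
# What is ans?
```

arr has length 7. The slice arr[4:] selects indices [4, 5, 6] (4->11, 5->15, 6->6), giving [11, 15, 6].

[11, 15, 6]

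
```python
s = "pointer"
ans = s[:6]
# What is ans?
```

s has length 7. The slice s[:6] selects indices [0, 1, 2, 3, 4, 5] (0->'p', 1->'o', 2->'i', 3->'n', 4->'t', 5->'e'), giving 'pointe'.

'pointe'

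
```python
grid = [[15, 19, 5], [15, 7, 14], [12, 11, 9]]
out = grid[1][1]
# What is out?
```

grid[1] = [15, 7, 14]. Taking column 1 of that row yields 7.

7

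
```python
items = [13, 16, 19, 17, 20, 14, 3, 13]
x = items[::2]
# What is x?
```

items has length 8. The slice items[::2] selects indices [0, 2, 4, 6] (0->13, 2->19, 4->20, 6->3), giving [13, 19, 20, 3].

[13, 19, 20, 3]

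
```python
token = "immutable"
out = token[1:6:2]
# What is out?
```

token has length 9. The slice token[1:6:2] selects indices [1, 3, 5] (1->'m', 3->'u', 5->'a'), giving 'mua'.

'mua'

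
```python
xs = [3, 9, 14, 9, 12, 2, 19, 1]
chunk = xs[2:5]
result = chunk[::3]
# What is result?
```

xs has length 8. The slice xs[2:5] selects indices [2, 3, 4] (2->14, 3->9, 4->12), giving [14, 9, 12]. So chunk = [14, 9, 12]. chunk has length 3. The slice chunk[::3] selects indices [0] (0->14), giving [14].

[14]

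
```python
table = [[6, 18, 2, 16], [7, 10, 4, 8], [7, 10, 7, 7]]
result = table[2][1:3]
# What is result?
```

table[2] = [7, 10, 7, 7]. table[2] has length 4. The slice table[2][1:3] selects indices [1, 2] (1->10, 2->7), giving [10, 7].

[10, 7]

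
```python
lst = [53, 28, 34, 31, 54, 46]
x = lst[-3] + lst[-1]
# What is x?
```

lst has length 6. Negative index -3 maps to positive index 6 + (-3) = 3. lst[3] = 31.
lst has length 6. Negative index -1 maps to positive index 6 + (-1) = 5. lst[5] = 46.
Sum: 31 + 46 = 77.

77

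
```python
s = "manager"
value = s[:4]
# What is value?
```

s has length 7. The slice s[:4] selects indices [0, 1, 2, 3] (0->'m', 1->'a', 2->'n', 3->'a'), giving 'mana'.

'mana'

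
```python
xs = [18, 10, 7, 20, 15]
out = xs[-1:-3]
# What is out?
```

xs has length 5. The slice xs[-1:-3] resolves to an empty index range, so the result is [].

[]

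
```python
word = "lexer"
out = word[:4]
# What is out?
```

word has length 5. The slice word[:4] selects indices [0, 1, 2, 3] (0->'l', 1->'e', 2->'x', 3->'e'), giving 'lexe'.

'lexe'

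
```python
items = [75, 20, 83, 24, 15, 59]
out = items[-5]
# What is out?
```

items has length 6. Negative index -5 maps to positive index 6 + (-5) = 1. items[1] = 20.

20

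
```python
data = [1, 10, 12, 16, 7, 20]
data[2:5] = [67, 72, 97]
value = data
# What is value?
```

data starts as [1, 10, 12, 16, 7, 20] (length 6). The slice data[2:5] covers indices [2, 3, 4] with values [12, 16, 7]. Replacing that slice with [67, 72, 97] (same length) produces [1, 10, 67, 72, 97, 20].

[1, 10, 67, 72, 97, 20]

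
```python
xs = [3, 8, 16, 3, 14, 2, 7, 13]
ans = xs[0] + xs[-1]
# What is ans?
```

xs has length 8. xs[0] = 3.
xs has length 8. Negative index -1 maps to positive index 8 + (-1) = 7. xs[7] = 13.
Sum: 3 + 13 = 16.

16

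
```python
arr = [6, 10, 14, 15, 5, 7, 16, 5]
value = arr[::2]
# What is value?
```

arr has length 8. The slice arr[::2] selects indices [0, 2, 4, 6] (0->6, 2->14, 4->5, 6->16), giving [6, 14, 5, 16].

[6, 14, 5, 16]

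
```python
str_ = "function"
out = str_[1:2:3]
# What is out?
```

str_ has length 8. The slice str_[1:2:3] selects indices [1] (1->'u'), giving 'u'.

'u'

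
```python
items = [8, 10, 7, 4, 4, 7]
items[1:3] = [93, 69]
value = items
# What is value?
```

items starts as [8, 10, 7, 4, 4, 7] (length 6). The slice items[1:3] covers indices [1, 2] with values [10, 7]. Replacing that slice with [93, 69] (same length) produces [8, 93, 69, 4, 4, 7].

[8, 93, 69, 4, 4, 7]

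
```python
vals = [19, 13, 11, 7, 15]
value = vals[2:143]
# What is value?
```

vals has length 5. The slice vals[2:143] selects indices [2, 3, 4] (2->11, 3->7, 4->15), giving [11, 7, 15].

[11, 7, 15]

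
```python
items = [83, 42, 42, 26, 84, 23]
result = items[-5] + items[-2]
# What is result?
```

items has length 6. Negative index -5 maps to positive index 6 + (-5) = 1. items[1] = 42.
items has length 6. Negative index -2 maps to positive index 6 + (-2) = 4. items[4] = 84.
Sum: 42 + 84 = 126.

126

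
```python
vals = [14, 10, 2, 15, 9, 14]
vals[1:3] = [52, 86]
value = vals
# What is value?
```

vals starts as [14, 10, 2, 15, 9, 14] (length 6). The slice vals[1:3] covers indices [1, 2] with values [10, 2]. Replacing that slice with [52, 86] (same length) produces [14, 52, 86, 15, 9, 14].

[14, 52, 86, 15, 9, 14]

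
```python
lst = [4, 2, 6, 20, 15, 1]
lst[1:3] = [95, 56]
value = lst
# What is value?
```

lst starts as [4, 2, 6, 20, 15, 1] (length 6). The slice lst[1:3] covers indices [1, 2] with values [2, 6]. Replacing that slice with [95, 56] (same length) produces [4, 95, 56, 20, 15, 1].

[4, 95, 56, 20, 15, 1]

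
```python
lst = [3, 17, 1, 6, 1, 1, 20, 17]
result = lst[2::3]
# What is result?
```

lst has length 8. The slice lst[2::3] selects indices [2, 5] (2->1, 5->1), giving [1, 1].

[1, 1]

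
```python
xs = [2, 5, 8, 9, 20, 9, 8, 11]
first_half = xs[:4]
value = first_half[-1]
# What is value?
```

xs has length 8. The slice xs[:4] selects indices [0, 1, 2, 3] (0->2, 1->5, 2->8, 3->9), giving [2, 5, 8, 9]. So first_half = [2, 5, 8, 9]. Then first_half[-1] = 9.

9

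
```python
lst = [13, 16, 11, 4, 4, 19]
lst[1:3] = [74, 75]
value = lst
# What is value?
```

lst starts as [13, 16, 11, 4, 4, 19] (length 6). The slice lst[1:3] covers indices [1, 2] with values [16, 11]. Replacing that slice with [74, 75] (same length) produces [13, 74, 75, 4, 4, 19].

[13, 74, 75, 4, 4, 19]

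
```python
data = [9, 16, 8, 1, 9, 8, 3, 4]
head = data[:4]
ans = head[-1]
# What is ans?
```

data has length 8. The slice data[:4] selects indices [0, 1, 2, 3] (0->9, 1->16, 2->8, 3->1), giving [9, 16, 8, 1]. So head = [9, 16, 8, 1]. Then head[-1] = 1.

1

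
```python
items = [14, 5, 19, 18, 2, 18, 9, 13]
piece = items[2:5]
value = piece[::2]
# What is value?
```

items has length 8. The slice items[2:5] selects indices [2, 3, 4] (2->19, 3->18, 4->2), giving [19, 18, 2]. So piece = [19, 18, 2]. piece has length 3. The slice piece[::2] selects indices [0, 2] (0->19, 2->2), giving [19, 2].

[19, 2]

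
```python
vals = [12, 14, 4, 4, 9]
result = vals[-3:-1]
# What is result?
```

vals has length 5. The slice vals[-3:-1] selects indices [2, 3] (2->4, 3->4), giving [4, 4].

[4, 4]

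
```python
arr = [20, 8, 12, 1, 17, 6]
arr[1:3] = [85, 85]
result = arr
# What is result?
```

arr starts as [20, 8, 12, 1, 17, 6] (length 6). The slice arr[1:3] covers indices [1, 2] with values [8, 12]. Replacing that slice with [85, 85] (same length) produces [20, 85, 85, 1, 17, 6].

[20, 85, 85, 1, 17, 6]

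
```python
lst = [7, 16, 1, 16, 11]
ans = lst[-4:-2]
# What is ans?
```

lst has length 5. The slice lst[-4:-2] selects indices [1, 2] (1->16, 2->1), giving [16, 1].

[16, 1]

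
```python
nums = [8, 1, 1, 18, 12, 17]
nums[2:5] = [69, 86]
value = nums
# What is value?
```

nums starts as [8, 1, 1, 18, 12, 17] (length 6). The slice nums[2:5] covers indices [2, 3, 4] with values [1, 18, 12]. Replacing that slice with [69, 86] (different length) produces [8, 1, 69, 86, 17].

[8, 1, 69, 86, 17]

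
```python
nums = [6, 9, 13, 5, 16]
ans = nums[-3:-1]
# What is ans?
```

nums has length 5. The slice nums[-3:-1] selects indices [2, 3] (2->13, 3->5), giving [13, 5].

[13, 5]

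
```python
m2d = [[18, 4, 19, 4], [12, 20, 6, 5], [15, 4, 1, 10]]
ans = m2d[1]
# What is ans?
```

m2d has 3 rows. Row 1 is [12, 20, 6, 5].

[12, 20, 6, 5]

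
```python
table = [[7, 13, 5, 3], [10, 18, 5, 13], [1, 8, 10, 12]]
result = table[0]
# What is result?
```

table has 3 rows. Row 0 is [7, 13, 5, 3].

[7, 13, 5, 3]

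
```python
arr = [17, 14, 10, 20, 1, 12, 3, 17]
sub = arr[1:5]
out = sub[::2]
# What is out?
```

arr has length 8. The slice arr[1:5] selects indices [1, 2, 3, 4] (1->14, 2->10, 3->20, 4->1), giving [14, 10, 20, 1]. So sub = [14, 10, 20, 1]. sub has length 4. The slice sub[::2] selects indices [0, 2] (0->14, 2->20), giving [14, 20].

[14, 20]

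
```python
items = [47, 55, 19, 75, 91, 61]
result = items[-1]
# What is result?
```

items has length 6. Negative index -1 maps to positive index 6 + (-1) = 5. items[5] = 61.

61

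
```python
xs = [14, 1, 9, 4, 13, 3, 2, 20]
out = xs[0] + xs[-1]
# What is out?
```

xs has length 8. xs[0] = 14.
xs has length 8. Negative index -1 maps to positive index 8 + (-1) = 7. xs[7] = 20.
Sum: 14 + 20 = 34.

34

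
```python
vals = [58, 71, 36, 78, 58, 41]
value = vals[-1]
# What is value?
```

vals has length 6. Negative index -1 maps to positive index 6 + (-1) = 5. vals[5] = 41.

41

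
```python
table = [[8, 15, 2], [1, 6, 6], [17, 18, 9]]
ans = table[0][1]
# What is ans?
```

table[0] = [8, 15, 2]. Taking column 1 of that row yields 15.

15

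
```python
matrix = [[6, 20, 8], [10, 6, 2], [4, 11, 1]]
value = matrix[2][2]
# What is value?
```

matrix[2] = [4, 11, 1]. Taking column 2 of that row yields 1.

1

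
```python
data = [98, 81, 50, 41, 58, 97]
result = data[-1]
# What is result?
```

data has length 6. Negative index -1 maps to positive index 6 + (-1) = 5. data[5] = 97.

97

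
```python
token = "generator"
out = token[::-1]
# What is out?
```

token has length 9. The slice token[::-1] selects indices [8, 7, 6, 5, 4, 3, 2, 1, 0] (8->'r', 7->'o', 6->'t', 5->'a', 4->'r', 3->'e', 2->'n', 1->'e', 0->'g'), giving 'rotareneg'.

'rotareneg'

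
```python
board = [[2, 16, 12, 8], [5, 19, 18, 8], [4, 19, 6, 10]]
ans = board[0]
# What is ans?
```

board has 3 rows. Row 0 is [2, 16, 12, 8].

[2, 16, 12, 8]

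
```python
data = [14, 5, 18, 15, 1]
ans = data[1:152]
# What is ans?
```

data has length 5. The slice data[1:152] selects indices [1, 2, 3, 4] (1->5, 2->18, 3->15, 4->1), giving [5, 18, 15, 1].

[5, 18, 15, 1]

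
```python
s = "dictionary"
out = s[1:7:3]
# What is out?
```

s has length 10. The slice s[1:7:3] selects indices [1, 4] (1->'i', 4->'i'), giving 'ii'.

'ii'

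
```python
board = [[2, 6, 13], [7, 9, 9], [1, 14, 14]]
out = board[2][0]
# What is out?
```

board[2] = [1, 14, 14]. Taking column 0 of that row yields 1.

1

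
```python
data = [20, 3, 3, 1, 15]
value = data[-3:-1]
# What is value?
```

data has length 5. The slice data[-3:-1] selects indices [2, 3] (2->3, 3->1), giving [3, 1].

[3, 1]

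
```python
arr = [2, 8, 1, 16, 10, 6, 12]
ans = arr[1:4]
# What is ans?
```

arr has length 7. The slice arr[1:4] selects indices [1, 2, 3] (1->8, 2->1, 3->16), giving [8, 1, 16].

[8, 1, 16]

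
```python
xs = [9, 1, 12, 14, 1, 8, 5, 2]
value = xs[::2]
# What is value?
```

xs has length 8. The slice xs[::2] selects indices [0, 2, 4, 6] (0->9, 2->12, 4->1, 6->5), giving [9, 12, 1, 5].

[9, 12, 1, 5]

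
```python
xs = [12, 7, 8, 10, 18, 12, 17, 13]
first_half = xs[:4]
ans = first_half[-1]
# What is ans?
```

xs has length 8. The slice xs[:4] selects indices [0, 1, 2, 3] (0->12, 1->7, 2->8, 3->10), giving [12, 7, 8, 10]. So first_half = [12, 7, 8, 10]. Then first_half[-1] = 10.

10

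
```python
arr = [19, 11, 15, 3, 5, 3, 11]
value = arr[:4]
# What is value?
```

arr has length 7. The slice arr[:4] selects indices [0, 1, 2, 3] (0->19, 1->11, 2->15, 3->3), giving [19, 11, 15, 3].

[19, 11, 15, 3]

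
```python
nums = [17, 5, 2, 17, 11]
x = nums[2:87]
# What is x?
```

nums has length 5. The slice nums[2:87] selects indices [2, 3, 4] (2->2, 3->17, 4->11), giving [2, 17, 11].

[2, 17, 11]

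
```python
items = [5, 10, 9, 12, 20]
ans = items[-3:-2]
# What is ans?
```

items has length 5. The slice items[-3:-2] selects indices [2] (2->9), giving [9].

[9]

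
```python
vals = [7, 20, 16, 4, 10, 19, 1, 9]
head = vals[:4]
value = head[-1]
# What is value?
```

vals has length 8. The slice vals[:4] selects indices [0, 1, 2, 3] (0->7, 1->20, 2->16, 3->4), giving [7, 20, 16, 4]. So head = [7, 20, 16, 4]. Then head[-1] = 4.

4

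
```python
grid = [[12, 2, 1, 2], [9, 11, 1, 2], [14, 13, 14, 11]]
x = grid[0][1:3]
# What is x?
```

grid[0] = [12, 2, 1, 2]. grid[0] has length 4. The slice grid[0][1:3] selects indices [1, 2] (1->2, 2->1), giving [2, 1].

[2, 1]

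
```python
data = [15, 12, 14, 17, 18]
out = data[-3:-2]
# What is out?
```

data has length 5. The slice data[-3:-2] selects indices [2] (2->14), giving [14].

[14]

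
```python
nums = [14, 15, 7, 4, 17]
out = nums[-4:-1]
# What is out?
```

nums has length 5. The slice nums[-4:-1] selects indices [1, 2, 3] (1->15, 2->7, 3->4), giving [15, 7, 4].

[15, 7, 4]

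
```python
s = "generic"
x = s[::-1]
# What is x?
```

s has length 7. The slice s[::-1] selects indices [6, 5, 4, 3, 2, 1, 0] (6->'c', 5->'i', 4->'r', 3->'e', 2->'n', 1->'e', 0->'g'), giving 'cireneg'.

'cireneg'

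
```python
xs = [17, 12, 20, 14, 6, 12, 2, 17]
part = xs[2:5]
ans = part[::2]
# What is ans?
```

xs has length 8. The slice xs[2:5] selects indices [2, 3, 4] (2->20, 3->14, 4->6), giving [20, 14, 6]. So part = [20, 14, 6]. part has length 3. The slice part[::2] selects indices [0, 2] (0->20, 2->6), giving [20, 6].

[20, 6]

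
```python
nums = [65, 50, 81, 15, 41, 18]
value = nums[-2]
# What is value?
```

nums has length 6. Negative index -2 maps to positive index 6 + (-2) = 4. nums[4] = 41.

41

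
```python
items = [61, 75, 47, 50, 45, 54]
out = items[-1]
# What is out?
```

items has length 6. Negative index -1 maps to positive index 6 + (-1) = 5. items[5] = 54.

54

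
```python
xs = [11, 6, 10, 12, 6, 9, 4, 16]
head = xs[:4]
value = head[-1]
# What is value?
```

xs has length 8. The slice xs[:4] selects indices [0, 1, 2, 3] (0->11, 1->6, 2->10, 3->12), giving [11, 6, 10, 12]. So head = [11, 6, 10, 12]. Then head[-1] = 12.

12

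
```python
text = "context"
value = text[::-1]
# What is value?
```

text has length 7. The slice text[::-1] selects indices [6, 5, 4, 3, 2, 1, 0] (6->'t', 5->'x', 4->'e', 3->'t', 2->'n', 1->'o', 0->'c'), giving 'txetnoc'.

'txetnoc'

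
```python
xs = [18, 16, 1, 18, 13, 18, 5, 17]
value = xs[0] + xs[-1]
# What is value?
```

xs has length 8. xs[0] = 18.
xs has length 8. Negative index -1 maps to positive index 8 + (-1) = 7. xs[7] = 17.
Sum: 18 + 17 = 35.

35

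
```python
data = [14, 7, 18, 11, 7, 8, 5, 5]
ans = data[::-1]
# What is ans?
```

data has length 8. The slice data[::-1] selects indices [7, 6, 5, 4, 3, 2, 1, 0] (7->5, 6->5, 5->8, 4->7, 3->11, 2->18, 1->7, 0->14), giving [5, 5, 8, 7, 11, 18, 7, 14].

[5, 5, 8, 7, 11, 18, 7, 14]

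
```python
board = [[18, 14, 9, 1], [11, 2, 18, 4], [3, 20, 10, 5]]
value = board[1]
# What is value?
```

board has 3 rows. Row 1 is [11, 2, 18, 4].

[11, 2, 18, 4]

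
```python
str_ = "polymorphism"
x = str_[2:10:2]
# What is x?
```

str_ has length 12. The slice str_[2:10:2] selects indices [2, 4, 6, 8] (2->'l', 4->'m', 6->'r', 8->'h'), giving 'lmrh'.

'lmrh'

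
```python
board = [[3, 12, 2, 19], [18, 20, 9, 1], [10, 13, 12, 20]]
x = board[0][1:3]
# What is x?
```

board[0] = [3, 12, 2, 19]. board[0] has length 4. The slice board[0][1:3] selects indices [1, 2] (1->12, 2->2), giving [12, 2].

[12, 2]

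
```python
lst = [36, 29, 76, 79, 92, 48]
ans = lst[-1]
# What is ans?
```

lst has length 6. Negative index -1 maps to positive index 6 + (-1) = 5. lst[5] = 48.

48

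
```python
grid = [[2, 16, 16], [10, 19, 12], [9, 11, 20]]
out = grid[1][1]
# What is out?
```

grid[1] = [10, 19, 12]. Taking column 1 of that row yields 19.

19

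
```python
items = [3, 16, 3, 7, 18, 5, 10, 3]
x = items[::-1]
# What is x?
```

items has length 8. The slice items[::-1] selects indices [7, 6, 5, 4, 3, 2, 1, 0] (7->3, 6->10, 5->5, 4->18, 3->7, 2->3, 1->16, 0->3), giving [3, 10, 5, 18, 7, 3, 16, 3].

[3, 10, 5, 18, 7, 3, 16, 3]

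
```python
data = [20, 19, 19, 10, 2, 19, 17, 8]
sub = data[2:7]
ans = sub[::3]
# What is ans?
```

data has length 8. The slice data[2:7] selects indices [2, 3, 4, 5, 6] (2->19, 3->10, 4->2, 5->19, 6->17), giving [19, 10, 2, 19, 17]. So sub = [19, 10, 2, 19, 17]. sub has length 5. The slice sub[::3] selects indices [0, 3] (0->19, 3->19), giving [19, 19].

[19, 19]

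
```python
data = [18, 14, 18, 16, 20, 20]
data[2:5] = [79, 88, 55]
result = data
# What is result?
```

data starts as [18, 14, 18, 16, 20, 20] (length 6). The slice data[2:5] covers indices [2, 3, 4] with values [18, 16, 20]. Replacing that slice with [79, 88, 55] (same length) produces [18, 14, 79, 88, 55, 20].

[18, 14, 79, 88, 55, 20]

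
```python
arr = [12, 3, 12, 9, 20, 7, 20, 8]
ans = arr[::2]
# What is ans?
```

arr has length 8. The slice arr[::2] selects indices [0, 2, 4, 6] (0->12, 2->12, 4->20, 6->20), giving [12, 12, 20, 20].

[12, 12, 20, 20]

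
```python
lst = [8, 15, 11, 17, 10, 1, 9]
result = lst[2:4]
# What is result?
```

lst has length 7. The slice lst[2:4] selects indices [2, 3] (2->11, 3->17), giving [11, 17].

[11, 17]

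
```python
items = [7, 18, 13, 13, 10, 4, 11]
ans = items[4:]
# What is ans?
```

items has length 7. The slice items[4:] selects indices [4, 5, 6] (4->10, 5->4, 6->11), giving [10, 4, 11].

[10, 4, 11]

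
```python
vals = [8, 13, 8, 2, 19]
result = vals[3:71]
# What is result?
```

vals has length 5. The slice vals[3:71] selects indices [3, 4] (3->2, 4->19), giving [2, 19].

[2, 19]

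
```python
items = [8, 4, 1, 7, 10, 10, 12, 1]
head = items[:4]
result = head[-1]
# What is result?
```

items has length 8. The slice items[:4] selects indices [0, 1, 2, 3] (0->8, 1->4, 2->1, 3->7), giving [8, 4, 1, 7]. So head = [8, 4, 1, 7]. Then head[-1] = 7.

7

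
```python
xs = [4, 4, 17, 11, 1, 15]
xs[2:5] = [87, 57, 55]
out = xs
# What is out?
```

xs starts as [4, 4, 17, 11, 1, 15] (length 6). The slice xs[2:5] covers indices [2, 3, 4] with values [17, 11, 1]. Replacing that slice with [87, 57, 55] (same length) produces [4, 4, 87, 57, 55, 15].

[4, 4, 87, 57, 55, 15]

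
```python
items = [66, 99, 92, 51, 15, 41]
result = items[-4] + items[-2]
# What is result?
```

items has length 6. Negative index -4 maps to positive index 6 + (-4) = 2. items[2] = 92.
items has length 6. Negative index -2 maps to positive index 6 + (-2) = 4. items[4] = 15.
Sum: 92 + 15 = 107.

107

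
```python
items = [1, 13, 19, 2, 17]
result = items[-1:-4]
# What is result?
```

items has length 5. The slice items[-1:-4] resolves to an empty index range, so the result is [].

[]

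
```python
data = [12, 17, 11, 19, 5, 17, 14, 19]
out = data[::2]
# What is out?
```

data has length 8. The slice data[::2] selects indices [0, 2, 4, 6] (0->12, 2->11, 4->5, 6->14), giving [12, 11, 5, 14].

[12, 11, 5, 14]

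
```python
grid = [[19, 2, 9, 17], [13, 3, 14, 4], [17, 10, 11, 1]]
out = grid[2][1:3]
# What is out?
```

grid[2] = [17, 10, 11, 1]. grid[2] has length 4. The slice grid[2][1:3] selects indices [1, 2] (1->10, 2->11), giving [10, 11].

[10, 11]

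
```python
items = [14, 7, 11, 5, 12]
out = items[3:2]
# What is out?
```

items has length 5. The slice items[3:2] resolves to an empty index range, so the result is [].

[]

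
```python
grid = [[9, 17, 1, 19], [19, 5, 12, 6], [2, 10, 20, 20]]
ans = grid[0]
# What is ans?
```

grid has 3 rows. Row 0 is [9, 17, 1, 19].

[9, 17, 1, 19]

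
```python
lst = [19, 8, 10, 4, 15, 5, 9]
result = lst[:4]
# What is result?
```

lst has length 7. The slice lst[:4] selects indices [0, 1, 2, 3] (0->19, 1->8, 2->10, 3->4), giving [19, 8, 10, 4].

[19, 8, 10, 4]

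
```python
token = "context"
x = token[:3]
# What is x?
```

token has length 7. The slice token[:3] selects indices [0, 1, 2] (0->'c', 1->'o', 2->'n'), giving 'con'.

'con'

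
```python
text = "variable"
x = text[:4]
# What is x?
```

text has length 8. The slice text[:4] selects indices [0, 1, 2, 3] (0->'v', 1->'a', 2->'r', 3->'i'), giving 'vari'.

'vari'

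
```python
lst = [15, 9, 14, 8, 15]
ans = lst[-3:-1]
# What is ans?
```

lst has length 5. The slice lst[-3:-1] selects indices [2, 3] (2->14, 3->8), giving [14, 8].

[14, 8]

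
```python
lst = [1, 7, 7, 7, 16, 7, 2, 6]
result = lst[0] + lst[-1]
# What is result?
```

lst has length 8. lst[0] = 1.
lst has length 8. Negative index -1 maps to positive index 8 + (-1) = 7. lst[7] = 6.
Sum: 1 + 6 = 7.

7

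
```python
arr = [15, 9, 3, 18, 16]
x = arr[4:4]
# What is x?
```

arr has length 5. The slice arr[4:4] resolves to an empty index range, so the result is [].

[]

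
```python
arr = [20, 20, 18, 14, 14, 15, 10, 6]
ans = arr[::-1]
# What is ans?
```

arr has length 8. The slice arr[::-1] selects indices [7, 6, 5, 4, 3, 2, 1, 0] (7->6, 6->10, 5->15, 4->14, 3->14, 2->18, 1->20, 0->20), giving [6, 10, 15, 14, 14, 18, 20, 20].

[6, 10, 15, 14, 14, 18, 20, 20]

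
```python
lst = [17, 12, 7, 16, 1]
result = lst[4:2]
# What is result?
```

lst has length 5. The slice lst[4:2] resolves to an empty index range, so the result is [].

[]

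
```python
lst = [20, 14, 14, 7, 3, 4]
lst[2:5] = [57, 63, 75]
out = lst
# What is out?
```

lst starts as [20, 14, 14, 7, 3, 4] (length 6). The slice lst[2:5] covers indices [2, 3, 4] with values [14, 7, 3]. Replacing that slice with [57, 63, 75] (same length) produces [20, 14, 57, 63, 75, 4].

[20, 14, 57, 63, 75, 4]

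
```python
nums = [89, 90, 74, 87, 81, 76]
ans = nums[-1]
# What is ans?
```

nums has length 6. Negative index -1 maps to positive index 6 + (-1) = 5. nums[5] = 76.

76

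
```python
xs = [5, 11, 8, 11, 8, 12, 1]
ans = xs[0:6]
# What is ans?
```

xs has length 7. The slice xs[0:6] selects indices [0, 1, 2, 3, 4, 5] (0->5, 1->11, 2->8, 3->11, 4->8, 5->12), giving [5, 11, 8, 11, 8, 12].

[5, 11, 8, 11, 8, 12]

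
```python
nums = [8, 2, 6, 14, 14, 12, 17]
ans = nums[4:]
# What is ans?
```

nums has length 7. The slice nums[4:] selects indices [4, 5, 6] (4->14, 5->12, 6->17), giving [14, 12, 17].

[14, 12, 17]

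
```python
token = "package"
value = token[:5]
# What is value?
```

token has length 7. The slice token[:5] selects indices [0, 1, 2, 3, 4] (0->'p', 1->'a', 2->'c', 3->'k', 4->'a'), giving 'packa'.

'packa'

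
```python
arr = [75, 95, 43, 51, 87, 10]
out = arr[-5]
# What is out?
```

arr has length 6. Negative index -5 maps to positive index 6 + (-5) = 1. arr[1] = 95.

95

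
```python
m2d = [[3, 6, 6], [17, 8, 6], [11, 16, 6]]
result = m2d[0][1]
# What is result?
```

m2d[0] = [3, 6, 6]. Taking column 1 of that row yields 6.

6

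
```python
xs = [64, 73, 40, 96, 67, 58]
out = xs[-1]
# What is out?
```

xs has length 6. Negative index -1 maps to positive index 6 + (-1) = 5. xs[5] = 58.

58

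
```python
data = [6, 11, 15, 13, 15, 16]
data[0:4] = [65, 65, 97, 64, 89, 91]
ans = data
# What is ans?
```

data starts as [6, 11, 15, 13, 15, 16] (length 6). The slice data[0:4] covers indices [0, 1, 2, 3] with values [6, 11, 15, 13]. Replacing that slice with [65, 65, 97, 64, 89, 91] (different length) produces [65, 65, 97, 64, 89, 91, 15, 16].

[65, 65, 97, 64, 89, 91, 15, 16]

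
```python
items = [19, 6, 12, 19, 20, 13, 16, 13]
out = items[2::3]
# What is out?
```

items has length 8. The slice items[2::3] selects indices [2, 5] (2->12, 5->13), giving [12, 13].

[12, 13]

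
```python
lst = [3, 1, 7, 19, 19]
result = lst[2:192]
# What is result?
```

lst has length 5. The slice lst[2:192] selects indices [2, 3, 4] (2->7, 3->19, 4->19), giving [7, 19, 19].

[7, 19, 19]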